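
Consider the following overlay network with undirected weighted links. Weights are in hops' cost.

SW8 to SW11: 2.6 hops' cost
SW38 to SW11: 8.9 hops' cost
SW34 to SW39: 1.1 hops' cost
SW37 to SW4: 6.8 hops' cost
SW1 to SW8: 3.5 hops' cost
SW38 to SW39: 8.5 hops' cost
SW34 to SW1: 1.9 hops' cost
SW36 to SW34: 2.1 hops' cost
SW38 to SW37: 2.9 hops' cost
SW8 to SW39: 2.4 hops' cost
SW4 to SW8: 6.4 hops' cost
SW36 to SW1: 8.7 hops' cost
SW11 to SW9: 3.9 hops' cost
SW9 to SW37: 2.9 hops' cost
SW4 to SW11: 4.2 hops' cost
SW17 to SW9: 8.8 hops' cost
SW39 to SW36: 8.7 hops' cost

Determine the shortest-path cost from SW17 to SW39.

Compare a few routes:
SW17 - SW9 - SW11 - SW8 - SW39: 8.8+3.9+2.6+2.4 = 17.7
SW17 - SW9 - SW11 - SW8 - SW1 - SW34 - SW39: 8.8+3.9+2.6+3.5+1.9+1.1 = 21.8
SW17 - SW9 - SW37 - SW38 - SW39: 8.8+2.9+2.9+8.5 = 23.1
The minimum is 17.7 hops' cost via SW17 - SW9 - SW11 - SW8 - SW39.

17.7 hops' cost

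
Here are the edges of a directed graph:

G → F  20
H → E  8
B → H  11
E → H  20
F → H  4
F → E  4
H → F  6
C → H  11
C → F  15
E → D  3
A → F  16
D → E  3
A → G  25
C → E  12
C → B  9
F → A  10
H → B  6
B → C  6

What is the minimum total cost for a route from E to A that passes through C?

57

Best E to C: E → H → B → C costing 32
Best C to A: C → F → A costing 25
Total via C: 32 + 25 = 57.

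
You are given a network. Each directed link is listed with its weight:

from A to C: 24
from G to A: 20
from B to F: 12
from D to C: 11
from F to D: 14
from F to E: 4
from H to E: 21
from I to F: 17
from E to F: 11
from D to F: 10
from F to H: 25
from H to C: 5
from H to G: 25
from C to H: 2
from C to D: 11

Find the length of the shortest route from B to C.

Shortest distances from B:
B: 0
F: 12  (via B)
E: 16  (via F)
D: 26  (via F)
C: 37  (via D)
Shortest route: B–F–D–C = 37.

37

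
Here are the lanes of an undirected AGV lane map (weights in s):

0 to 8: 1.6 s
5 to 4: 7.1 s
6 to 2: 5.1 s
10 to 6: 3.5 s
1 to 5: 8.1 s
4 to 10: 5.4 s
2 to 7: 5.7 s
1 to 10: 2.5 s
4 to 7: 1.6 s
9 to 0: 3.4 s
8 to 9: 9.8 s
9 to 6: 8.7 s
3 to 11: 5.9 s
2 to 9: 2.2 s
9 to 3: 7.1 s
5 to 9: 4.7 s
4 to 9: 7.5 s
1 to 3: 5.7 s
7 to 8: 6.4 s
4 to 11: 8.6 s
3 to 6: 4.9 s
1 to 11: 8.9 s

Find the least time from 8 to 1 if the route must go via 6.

Best 8 to 6: 8–0–9–2–6 costing 12.3
Shortest 6→1: 6–10–1 = 6
Total via 6: 12.3 + 6 = 18.3 s.

18.3 s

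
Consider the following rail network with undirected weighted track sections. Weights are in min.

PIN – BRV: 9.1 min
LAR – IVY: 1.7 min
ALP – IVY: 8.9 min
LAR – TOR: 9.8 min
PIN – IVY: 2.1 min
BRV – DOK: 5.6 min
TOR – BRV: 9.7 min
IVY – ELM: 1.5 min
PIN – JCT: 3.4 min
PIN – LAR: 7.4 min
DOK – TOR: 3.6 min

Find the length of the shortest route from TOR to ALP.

Candidate routes:
TOR → DOK → BRV → PIN → IVY → ALP: 3.6+5.6+9.1+2.1+8.9 = 29.3
TOR → LAR → PIN → IVY → ALP: 9.8+7.4+2.1+8.9 = 28.2
TOR → LAR → IVY → ALP: 9.8+1.7+8.9 = 20.4
TOR → BRV → PIN → IVY → ALP: 9.7+9.1+2.1+8.9 = 29.8
Cheapest is TOR → LAR → IVY → ALP at 20.4 min.

20.4 min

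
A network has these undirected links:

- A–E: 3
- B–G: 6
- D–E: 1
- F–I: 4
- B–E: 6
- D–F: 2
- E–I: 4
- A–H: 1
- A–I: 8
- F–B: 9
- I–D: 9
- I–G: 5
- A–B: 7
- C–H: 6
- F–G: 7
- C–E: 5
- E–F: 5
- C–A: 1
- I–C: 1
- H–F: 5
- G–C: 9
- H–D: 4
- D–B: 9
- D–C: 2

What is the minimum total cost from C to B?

Enumerating some paths:
C → A → E → B: 1+3+6 = 10
C → A → B: 1+7 = 8
C → E → B: 5+6 = 11
C → D → E → B: 2+1+6 = 9
Cheapest is C → A → B at 8.

8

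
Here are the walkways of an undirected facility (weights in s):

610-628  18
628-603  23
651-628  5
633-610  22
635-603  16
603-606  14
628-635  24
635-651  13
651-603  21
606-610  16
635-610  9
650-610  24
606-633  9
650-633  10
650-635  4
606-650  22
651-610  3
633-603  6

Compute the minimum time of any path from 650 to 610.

13 s

Running Dijkstra from 650:
650: 0
635: 4  (via 650)
633: 10  (via 650)
610: 13  (via 635)
Shortest route: 650–635–610 = 13 s.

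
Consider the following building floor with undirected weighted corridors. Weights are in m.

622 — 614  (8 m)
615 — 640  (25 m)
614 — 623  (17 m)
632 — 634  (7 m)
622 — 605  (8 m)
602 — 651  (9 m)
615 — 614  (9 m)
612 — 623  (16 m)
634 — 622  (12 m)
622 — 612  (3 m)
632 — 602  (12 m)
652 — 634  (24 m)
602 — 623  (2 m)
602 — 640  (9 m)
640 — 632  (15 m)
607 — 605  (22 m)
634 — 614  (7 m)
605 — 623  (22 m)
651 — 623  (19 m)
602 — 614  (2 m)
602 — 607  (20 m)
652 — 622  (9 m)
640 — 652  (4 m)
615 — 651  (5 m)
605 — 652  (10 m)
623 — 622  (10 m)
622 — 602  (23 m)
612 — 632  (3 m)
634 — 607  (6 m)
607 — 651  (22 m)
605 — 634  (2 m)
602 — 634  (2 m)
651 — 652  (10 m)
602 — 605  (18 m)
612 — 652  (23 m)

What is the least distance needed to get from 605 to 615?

15 m

Running Dijkstra from 605:
605: 0
634: 2  (via 605)
602: 4  (via 634)
623: 6  (via 602)
614: 6  (via 602)
607: 8  (via 634)
622: 8  (via 605)
632: 9  (via 634)
652: 10  (via 605)
612: 11  (via 622)
640: 13  (via 602)
651: 13  (via 602)
615: 15  (via 614)
Shortest route: 605–634–602–614–615 = 15 m.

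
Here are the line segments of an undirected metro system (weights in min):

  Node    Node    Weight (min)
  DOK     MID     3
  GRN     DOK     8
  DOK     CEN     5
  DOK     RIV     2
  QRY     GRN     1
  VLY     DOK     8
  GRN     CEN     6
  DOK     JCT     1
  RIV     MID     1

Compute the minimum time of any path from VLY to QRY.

Compare a few routes:
VLY - DOK - GRN - QRY: 8+8+1 = 17
VLY - DOK - CEN - GRN - QRY: 8+5+6+1 = 20
The minimum is 17 min via VLY - DOK - GRN - QRY.

17 min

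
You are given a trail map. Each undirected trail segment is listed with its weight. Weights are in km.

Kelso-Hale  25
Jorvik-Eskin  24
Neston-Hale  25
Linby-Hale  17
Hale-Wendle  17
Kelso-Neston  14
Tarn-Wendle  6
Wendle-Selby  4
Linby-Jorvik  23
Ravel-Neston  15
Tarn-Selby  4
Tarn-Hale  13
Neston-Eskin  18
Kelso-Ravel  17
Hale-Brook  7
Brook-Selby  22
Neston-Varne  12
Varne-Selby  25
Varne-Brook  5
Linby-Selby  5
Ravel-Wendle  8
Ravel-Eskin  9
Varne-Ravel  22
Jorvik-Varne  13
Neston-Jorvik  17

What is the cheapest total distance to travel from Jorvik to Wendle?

Compare a few routes:
Jorvik - Linby - Selby - Wendle: 23+5+4 = 32
Jorvik - Eskin - Ravel - Wendle: 24+9+8 = 41
Jorvik - Linby - Selby - Tarn - Wendle: 23+5+4+6 = 38
Jorvik - Neston - Ravel - Wendle: 17+15+8 = 40
Cheapest is Jorvik - Linby - Selby - Wendle at 32 km.

32 km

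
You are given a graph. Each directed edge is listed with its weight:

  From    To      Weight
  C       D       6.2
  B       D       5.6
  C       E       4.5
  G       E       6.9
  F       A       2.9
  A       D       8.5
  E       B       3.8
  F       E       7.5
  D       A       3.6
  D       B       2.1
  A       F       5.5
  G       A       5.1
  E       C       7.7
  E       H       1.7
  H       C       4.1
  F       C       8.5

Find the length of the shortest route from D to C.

Running Dijkstra from D:
D: 0
B: 2.1  (via D)
A: 3.6  (via D)
F: 9.1  (via A)
E: 16.6  (via F)
C: 17.6  (via F)
Shortest route: D–A–F–C = 17.6.

17.6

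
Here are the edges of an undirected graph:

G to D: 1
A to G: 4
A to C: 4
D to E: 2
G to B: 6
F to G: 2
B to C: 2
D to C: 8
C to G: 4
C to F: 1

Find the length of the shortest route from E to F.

Settle nodes by increasing distance from E:
E: 0
D: 2  (via E)
G: 3  (via D)
F: 5  (via G)
Shortest route: E–D–G–F = 5.

5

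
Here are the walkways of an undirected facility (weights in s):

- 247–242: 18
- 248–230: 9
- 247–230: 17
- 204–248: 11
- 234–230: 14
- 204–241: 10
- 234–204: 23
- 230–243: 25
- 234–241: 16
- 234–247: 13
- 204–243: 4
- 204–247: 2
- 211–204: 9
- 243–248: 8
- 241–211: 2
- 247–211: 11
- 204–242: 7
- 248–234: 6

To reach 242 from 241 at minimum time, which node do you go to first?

Candidate routes:
241 - 204 - 247 - 242: 10+2+18 = 30
241 - 204 - 242: 10+7 = 17
241 - 211 - 247 - 204 - 242: 2+11+2+7 = 22
241 - 211 - 204 - 242: 2+9+7 = 18
The minimum is 17 s via 241 - 204 - 242.
So from 241 the first move is to 204.

204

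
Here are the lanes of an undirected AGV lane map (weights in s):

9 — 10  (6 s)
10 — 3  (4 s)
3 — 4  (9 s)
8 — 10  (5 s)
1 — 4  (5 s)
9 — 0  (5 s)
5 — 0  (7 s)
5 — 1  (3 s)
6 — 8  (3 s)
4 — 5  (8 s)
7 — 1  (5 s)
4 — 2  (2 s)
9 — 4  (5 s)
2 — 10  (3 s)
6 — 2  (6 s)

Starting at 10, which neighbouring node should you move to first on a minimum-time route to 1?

Candidate routes:
10–2–4–1: 3+2+5 = 10
10–9–4–1: 6+5+5 = 16
The minimum is 10 s via 10–2–4–1.
So from 10 the first move is to 2.

2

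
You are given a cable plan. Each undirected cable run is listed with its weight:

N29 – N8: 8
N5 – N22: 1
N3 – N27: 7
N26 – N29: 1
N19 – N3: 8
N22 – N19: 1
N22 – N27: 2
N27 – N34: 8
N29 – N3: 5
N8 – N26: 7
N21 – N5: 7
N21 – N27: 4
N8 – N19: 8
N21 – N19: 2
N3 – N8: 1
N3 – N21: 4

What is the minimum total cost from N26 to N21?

10

Enumerating some paths:
N26 → N29 → N3 → N21: 1+5+4 = 10
N26 → N29 → N3 → N19 → N21: 1+5+8+2 = 16
N26 → N29 → N8 → N3 → N21: 1+8+1+4 = 14
N26 → N8 → N3 → N21: 7+1+4 = 12
The minimum is 10 via N26 → N29 → N3 → N21.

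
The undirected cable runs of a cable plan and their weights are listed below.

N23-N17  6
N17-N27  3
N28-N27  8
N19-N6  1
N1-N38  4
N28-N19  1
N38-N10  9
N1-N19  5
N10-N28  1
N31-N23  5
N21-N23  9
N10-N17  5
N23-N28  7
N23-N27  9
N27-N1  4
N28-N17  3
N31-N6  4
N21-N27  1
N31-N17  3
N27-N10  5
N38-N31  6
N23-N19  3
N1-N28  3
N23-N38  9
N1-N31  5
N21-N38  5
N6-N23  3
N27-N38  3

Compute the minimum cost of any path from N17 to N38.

Candidate routes:
N17–N27–N21–N38: 3+1+5 = 9
N17–N31–N38: 3+6 = 9
N17–N28–N1–N38: 3+3+4 = 10
N17–N27–N38: 3+3 = 6
The minimum is 6 via N17–N27–N38.

6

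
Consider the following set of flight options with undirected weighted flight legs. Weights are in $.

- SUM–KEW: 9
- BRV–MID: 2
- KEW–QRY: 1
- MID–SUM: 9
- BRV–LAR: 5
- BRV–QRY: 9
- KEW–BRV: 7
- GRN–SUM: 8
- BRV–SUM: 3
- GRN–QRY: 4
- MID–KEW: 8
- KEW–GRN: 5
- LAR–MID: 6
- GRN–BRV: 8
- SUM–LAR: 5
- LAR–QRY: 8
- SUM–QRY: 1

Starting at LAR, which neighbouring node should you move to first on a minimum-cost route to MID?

MID

Enumerating some paths:
LAR - SUM - MID: 5+9 = 14
LAR - SUM - BRV - MID: 5+3+2 = 10
LAR - MID: 6 = 6
LAR - BRV - MID: 5+2 = 7
Cheapest is LAR - MID at $6.
So from LAR the first move is to MID.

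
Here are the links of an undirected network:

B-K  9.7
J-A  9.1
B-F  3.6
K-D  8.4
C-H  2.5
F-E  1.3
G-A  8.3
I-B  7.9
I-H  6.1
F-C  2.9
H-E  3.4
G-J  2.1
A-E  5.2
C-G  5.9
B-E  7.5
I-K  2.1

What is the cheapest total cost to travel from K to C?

Shortest distances from K:
K: 0
I: 2.1  (via K)
H: 8.2  (via I)
D: 8.4  (via K)
B: 9.7  (via K)
C: 10.7  (via H)
Shortest route: K → I → H → C = 10.7.

10.7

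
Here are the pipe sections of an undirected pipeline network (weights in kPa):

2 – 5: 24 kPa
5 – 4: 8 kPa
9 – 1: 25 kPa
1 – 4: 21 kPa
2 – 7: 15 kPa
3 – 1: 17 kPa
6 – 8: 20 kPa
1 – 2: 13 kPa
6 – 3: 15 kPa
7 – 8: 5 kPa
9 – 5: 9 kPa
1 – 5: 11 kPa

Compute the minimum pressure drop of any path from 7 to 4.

Shortest distances from 7:
7: 0
8: 5  (via 7)
2: 15  (via 7)
6: 25  (via 8)
1: 28  (via 2)
5: 39  (via 2)
3: 40  (via 6)
4: 47  (via 5)
Shortest route: 7 → 2 → 5 → 4 = 47 kPa.

47 kPa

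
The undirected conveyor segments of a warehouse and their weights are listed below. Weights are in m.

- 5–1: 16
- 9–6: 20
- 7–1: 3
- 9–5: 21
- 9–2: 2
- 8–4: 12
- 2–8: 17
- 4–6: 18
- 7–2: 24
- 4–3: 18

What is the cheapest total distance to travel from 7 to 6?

46 m

Settle nodes by increasing distance from 7:
7: 0
1: 3  (via 7)
5: 19  (via 1)
2: 24  (via 7)
9: 26  (via 2)
8: 41  (via 2)
6: 46  (via 9)
Shortest route: 7–2–9–6 = 46 m.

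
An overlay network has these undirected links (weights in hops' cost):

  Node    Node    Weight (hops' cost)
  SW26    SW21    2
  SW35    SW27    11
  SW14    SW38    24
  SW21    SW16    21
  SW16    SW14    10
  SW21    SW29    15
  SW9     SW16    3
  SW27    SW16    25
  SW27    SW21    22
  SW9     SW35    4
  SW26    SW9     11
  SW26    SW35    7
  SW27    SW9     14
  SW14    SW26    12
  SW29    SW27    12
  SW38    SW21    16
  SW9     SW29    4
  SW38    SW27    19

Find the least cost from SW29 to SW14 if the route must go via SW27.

39 hops' cost

Shortest SW29→SW27: SW29–SW27 = 12
Best SW27 to SW14: SW27–SW9–SW16–SW14 costing 27
Total via SW27: 12 + 27 = 39 hops' cost.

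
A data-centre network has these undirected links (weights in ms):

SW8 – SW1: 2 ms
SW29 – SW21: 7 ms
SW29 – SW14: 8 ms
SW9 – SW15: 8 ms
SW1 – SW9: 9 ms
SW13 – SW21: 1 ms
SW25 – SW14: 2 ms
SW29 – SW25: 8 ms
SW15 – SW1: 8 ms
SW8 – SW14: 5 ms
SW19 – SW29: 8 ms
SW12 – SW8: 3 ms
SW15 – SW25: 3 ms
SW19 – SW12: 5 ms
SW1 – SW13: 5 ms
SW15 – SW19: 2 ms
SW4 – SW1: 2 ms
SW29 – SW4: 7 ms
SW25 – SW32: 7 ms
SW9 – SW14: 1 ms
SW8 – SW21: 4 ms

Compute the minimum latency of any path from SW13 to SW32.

19 ms

Settle nodes by increasing distance from SW13:
SW13: 0
SW21: 1  (via SW13)
SW8: 5  (via SW21)
SW1: 5  (via SW13)
SW4: 7  (via SW1)
SW12: 8  (via SW8)
SW29: 8  (via SW21)
SW14: 10  (via SW8)
SW9: 11  (via SW14)
SW25: 12  (via SW14)
SW19: 13  (via SW12)
SW15: 13  (via SW1)
SW32: 19  (via SW25)
Shortest route: SW13–SW21–SW8–SW14–SW25–SW32 = 19 ms.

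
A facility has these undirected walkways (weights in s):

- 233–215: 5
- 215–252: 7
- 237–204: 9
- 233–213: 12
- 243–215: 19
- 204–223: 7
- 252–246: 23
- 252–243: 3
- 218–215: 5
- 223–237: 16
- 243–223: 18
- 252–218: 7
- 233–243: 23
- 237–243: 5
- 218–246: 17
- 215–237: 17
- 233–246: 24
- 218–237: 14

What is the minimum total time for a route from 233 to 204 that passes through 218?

33 s

Best 233 to 218: 233 → 215 → 218 costing 10
Shortest 218→204: 218 → 237 → 204 = 23
Total via 218: 10 + 23 = 33 s.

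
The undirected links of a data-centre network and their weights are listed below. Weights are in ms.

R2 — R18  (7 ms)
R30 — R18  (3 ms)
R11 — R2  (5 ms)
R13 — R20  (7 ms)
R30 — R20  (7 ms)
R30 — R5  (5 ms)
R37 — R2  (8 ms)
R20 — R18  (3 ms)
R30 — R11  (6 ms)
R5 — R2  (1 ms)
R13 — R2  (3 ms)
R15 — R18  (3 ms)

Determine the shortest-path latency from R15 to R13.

13 ms

Running Dijkstra from R15:
R15: 0
R18: 3  (via R15)
R30: 6  (via R18)
R20: 6  (via R18)
R2: 10  (via R18)
R5: 11  (via R30)
R11: 12  (via R30)
R13: 13  (via R20)
Shortest route: R15 → R18 → R20 → R13 = 13 ms.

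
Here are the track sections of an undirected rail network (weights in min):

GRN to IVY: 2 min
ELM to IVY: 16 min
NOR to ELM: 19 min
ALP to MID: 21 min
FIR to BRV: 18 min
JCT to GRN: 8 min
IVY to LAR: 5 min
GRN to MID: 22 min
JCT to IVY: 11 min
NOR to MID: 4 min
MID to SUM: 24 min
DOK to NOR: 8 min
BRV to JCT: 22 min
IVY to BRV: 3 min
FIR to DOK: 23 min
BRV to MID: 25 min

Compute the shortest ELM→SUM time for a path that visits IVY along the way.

Shortest ELM→IVY: ELM–IVY = 16
Best IVY to SUM: IVY–GRN–MID–SUM costing 48
Total via IVY: 16 + 48 = 64 min.

64 min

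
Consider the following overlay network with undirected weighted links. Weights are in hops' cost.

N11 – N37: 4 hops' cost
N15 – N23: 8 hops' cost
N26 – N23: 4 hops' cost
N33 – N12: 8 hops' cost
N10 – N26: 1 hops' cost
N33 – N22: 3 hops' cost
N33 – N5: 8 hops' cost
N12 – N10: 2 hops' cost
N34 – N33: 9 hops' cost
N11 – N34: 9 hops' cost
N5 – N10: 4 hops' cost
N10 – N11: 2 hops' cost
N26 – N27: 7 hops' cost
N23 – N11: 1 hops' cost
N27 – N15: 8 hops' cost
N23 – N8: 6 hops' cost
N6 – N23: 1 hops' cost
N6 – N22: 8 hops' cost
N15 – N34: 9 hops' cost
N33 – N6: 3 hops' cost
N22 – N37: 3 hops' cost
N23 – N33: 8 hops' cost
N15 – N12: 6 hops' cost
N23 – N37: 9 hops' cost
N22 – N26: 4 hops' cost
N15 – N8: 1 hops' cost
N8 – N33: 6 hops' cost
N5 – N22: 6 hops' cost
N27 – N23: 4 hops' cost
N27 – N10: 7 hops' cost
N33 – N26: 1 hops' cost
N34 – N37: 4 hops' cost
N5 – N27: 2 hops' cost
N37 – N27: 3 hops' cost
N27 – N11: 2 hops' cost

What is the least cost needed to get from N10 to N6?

4 hops' cost

Shortest distances from N10:
N10: 0
N26: 1  (via N10)
N12: 2  (via N10)
N33: 2  (via N26)
N11: 2  (via N10)
N23: 3  (via N11)
N5: 4  (via N10)
N6: 4  (via N23)
Shortest route: N10 → N11 → N23 → N6 = 4 hops' cost.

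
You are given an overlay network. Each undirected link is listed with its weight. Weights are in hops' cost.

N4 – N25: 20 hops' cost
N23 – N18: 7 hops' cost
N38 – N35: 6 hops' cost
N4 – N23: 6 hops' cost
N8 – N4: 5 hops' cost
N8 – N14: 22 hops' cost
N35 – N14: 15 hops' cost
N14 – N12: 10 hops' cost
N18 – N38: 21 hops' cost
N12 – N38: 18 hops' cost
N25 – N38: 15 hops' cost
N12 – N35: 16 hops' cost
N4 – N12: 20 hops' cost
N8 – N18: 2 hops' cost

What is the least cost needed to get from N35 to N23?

34 hops' cost

Candidate routes:
N35 - N12 - N4 - N23: 16+20+6 = 42
N35 - N38 - N18 - N8 - N4 - N23: 6+21+2+5+6 = 40
N35 - N14 - N8 - N18 - N23: 15+22+2+7 = 46
N35 - N38 - N18 - N23: 6+21+7 = 34
The minimum is 34 hops' cost via N35 - N38 - N18 - N23.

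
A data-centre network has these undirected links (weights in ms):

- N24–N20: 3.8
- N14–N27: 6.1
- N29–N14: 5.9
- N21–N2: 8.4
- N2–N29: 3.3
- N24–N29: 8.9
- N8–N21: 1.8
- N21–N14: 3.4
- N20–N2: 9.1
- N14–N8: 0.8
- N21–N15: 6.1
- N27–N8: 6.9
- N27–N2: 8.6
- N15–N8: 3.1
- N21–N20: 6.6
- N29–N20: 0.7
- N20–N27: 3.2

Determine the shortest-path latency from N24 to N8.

Running Dijkstra from N24:
N24: 0
N20: 3.8  (via N24)
N29: 4.5  (via N20)
N27: 7  (via N20)
N2: 7.8  (via N29)
N14: 10.4  (via N29)
N21: 10.4  (via N20)
N8: 11.2  (via N14)
Shortest route: N24 → N20 → N29 → N14 → N8 = 11.2 ms.

11.2 ms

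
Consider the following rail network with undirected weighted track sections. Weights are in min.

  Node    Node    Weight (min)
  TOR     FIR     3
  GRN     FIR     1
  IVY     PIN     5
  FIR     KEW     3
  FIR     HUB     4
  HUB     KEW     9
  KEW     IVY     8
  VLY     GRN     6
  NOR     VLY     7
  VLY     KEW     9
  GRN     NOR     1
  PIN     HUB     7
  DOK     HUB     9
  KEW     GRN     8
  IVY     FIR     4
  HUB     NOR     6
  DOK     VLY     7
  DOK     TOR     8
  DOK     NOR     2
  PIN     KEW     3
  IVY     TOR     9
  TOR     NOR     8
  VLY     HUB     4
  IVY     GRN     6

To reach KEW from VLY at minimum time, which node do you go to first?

Candidate routes:
VLY–GRN–FIR–KEW: 6+1+3 = 10
VLY–KEW: 9 = 9
The minimum is 9 min via VLY–KEW.
So from VLY the first move is to KEW.

KEW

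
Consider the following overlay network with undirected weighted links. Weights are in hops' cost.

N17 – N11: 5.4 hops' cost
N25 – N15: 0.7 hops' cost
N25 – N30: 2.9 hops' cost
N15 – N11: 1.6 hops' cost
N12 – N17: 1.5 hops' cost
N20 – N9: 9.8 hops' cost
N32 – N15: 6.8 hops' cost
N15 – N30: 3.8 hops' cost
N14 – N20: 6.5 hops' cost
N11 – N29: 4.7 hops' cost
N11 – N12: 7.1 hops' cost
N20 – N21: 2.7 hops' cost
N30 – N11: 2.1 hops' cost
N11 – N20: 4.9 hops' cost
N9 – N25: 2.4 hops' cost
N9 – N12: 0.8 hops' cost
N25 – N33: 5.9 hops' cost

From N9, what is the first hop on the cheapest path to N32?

N25

Candidate routes:
N9 - N25 - N15 - N32: 2.4+0.7+6.8 = 9.9
N9 - N25 - N30 - N15 - N32: 2.4+2.9+3.8+6.8 = 15.9
N9 - N25 - N30 - N11 - N15 - N32: 2.4+2.9+2.1+1.6+6.8 = 15.8
Cheapest is N9 - N25 - N15 - N32 at 9.9 hops' cost.
So from N9 the first move is to N25.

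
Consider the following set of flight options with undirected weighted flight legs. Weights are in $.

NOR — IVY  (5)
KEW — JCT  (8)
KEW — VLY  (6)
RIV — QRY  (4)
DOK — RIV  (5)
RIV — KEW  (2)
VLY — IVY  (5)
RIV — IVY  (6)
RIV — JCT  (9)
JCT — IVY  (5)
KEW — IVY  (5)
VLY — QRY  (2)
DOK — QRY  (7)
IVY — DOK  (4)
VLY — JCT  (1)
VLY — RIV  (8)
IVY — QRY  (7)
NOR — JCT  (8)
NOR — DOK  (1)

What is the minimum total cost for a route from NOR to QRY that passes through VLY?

$11

Shortest NOR→VLY: NOR–JCT–VLY = 9
Best VLY to QRY: VLY–QRY costing 2
Total via VLY: 9 + 2 = $11.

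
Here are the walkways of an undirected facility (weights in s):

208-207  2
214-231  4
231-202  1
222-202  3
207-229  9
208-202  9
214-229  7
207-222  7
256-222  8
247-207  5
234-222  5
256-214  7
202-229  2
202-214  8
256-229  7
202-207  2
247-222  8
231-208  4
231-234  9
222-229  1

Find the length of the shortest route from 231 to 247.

8 s

Running Dijkstra from 231:
231: 0
202: 1  (via 231)
229: 3  (via 202)
207: 3  (via 202)
208: 4  (via 231)
222: 4  (via 202)
214: 4  (via 231)
247: 8  (via 207)
Shortest route: 231–202–207–247 = 8 s.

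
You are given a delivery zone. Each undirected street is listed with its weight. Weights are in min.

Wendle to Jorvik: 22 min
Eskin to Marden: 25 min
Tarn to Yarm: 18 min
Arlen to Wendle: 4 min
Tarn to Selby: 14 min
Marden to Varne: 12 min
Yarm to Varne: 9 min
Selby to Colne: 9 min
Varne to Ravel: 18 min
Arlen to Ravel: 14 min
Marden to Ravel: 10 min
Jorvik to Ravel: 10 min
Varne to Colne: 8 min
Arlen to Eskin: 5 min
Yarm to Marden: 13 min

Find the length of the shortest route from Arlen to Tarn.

55 min

Compare a few routes:
Arlen → Ravel → Marden → Yarm → Tarn: 14+10+13+18 = 55
Arlen → Eskin → Marden → Yarm → Tarn: 5+25+13+18 = 61
Arlen → Ravel → Varne → Yarm → Tarn: 14+18+9+18 = 59
Arlen → Ravel → Marden → Varne → Yarm → Tarn: 14+10+12+9+18 = 63
The minimum is 55 min via Arlen → Ravel → Marden → Yarm → Tarn.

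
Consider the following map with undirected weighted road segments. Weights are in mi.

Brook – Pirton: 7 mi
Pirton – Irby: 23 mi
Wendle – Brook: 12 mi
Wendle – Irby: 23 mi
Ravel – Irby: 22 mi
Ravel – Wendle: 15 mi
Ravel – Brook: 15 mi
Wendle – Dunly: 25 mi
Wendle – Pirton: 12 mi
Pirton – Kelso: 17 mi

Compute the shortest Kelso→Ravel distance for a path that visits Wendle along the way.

44 mi

Shortest Kelso→Wendle: Kelso → Pirton → Wendle = 29
Best Wendle to Ravel: Wendle → Ravel costing 15
Total via Wendle: 29 + 15 = 44 mi.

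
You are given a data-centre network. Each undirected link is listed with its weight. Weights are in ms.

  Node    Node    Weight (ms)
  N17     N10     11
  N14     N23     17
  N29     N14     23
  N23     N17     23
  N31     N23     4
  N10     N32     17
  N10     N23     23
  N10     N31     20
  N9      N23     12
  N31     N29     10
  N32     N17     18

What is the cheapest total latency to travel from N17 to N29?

37 ms

Shortest distances from N17:
N17: 0
N10: 11  (via N17)
N32: 18  (via N17)
N23: 23  (via N17)
N31: 27  (via N23)
N9: 35  (via N23)
N29: 37  (via N31)
Shortest route: N17–N23–N31–N29 = 37 ms.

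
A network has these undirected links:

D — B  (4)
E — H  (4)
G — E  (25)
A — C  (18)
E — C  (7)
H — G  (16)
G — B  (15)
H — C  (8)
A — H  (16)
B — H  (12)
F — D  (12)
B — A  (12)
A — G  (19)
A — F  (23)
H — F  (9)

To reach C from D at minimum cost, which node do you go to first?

B

Candidate routes:
D–B–H–E–C: 4+12+4+7 = 27
D–F–H–C: 12+9+8 = 29
D–B–H–C: 4+12+8 = 24
Cheapest is D–B–H–C at 24.
So from D the first move is to B.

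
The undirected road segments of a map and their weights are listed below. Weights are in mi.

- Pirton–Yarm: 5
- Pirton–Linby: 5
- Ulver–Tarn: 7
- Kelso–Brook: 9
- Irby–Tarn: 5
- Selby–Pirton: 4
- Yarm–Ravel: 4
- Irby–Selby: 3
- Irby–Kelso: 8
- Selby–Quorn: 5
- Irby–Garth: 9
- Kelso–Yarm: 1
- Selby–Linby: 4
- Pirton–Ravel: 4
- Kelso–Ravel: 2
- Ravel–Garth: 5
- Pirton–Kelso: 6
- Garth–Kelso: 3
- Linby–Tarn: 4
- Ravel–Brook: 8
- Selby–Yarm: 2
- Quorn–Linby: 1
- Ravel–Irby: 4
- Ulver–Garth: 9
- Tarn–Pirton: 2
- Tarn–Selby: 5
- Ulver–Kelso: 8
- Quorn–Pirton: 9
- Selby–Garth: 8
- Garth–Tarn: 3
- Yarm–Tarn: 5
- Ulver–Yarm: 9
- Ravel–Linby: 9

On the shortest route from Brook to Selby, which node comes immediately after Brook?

Kelso

Compare a few routes:
Brook - Ravel - Kelso - Yarm - Selby: 8+2+1+2 = 13
Brook - Ravel - Yarm - Selby: 8+4+2 = 14
Brook - Kelso - Yarm - Selby: 9+1+2 = 12
Cheapest is Brook - Kelso - Yarm - Selby at 12 mi.
So from Brook the first move is to Kelso.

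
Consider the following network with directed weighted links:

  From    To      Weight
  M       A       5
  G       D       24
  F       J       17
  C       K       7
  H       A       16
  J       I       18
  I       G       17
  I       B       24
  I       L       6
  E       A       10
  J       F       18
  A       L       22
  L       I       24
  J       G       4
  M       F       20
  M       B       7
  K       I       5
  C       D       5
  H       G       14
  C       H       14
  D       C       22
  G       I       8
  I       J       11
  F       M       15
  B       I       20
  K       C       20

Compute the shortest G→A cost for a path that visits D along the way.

Shortest G→D: G → D = 24
Shortest D→A: D → C → H → A = 52
Total via D: 24 + 52 = 76.

76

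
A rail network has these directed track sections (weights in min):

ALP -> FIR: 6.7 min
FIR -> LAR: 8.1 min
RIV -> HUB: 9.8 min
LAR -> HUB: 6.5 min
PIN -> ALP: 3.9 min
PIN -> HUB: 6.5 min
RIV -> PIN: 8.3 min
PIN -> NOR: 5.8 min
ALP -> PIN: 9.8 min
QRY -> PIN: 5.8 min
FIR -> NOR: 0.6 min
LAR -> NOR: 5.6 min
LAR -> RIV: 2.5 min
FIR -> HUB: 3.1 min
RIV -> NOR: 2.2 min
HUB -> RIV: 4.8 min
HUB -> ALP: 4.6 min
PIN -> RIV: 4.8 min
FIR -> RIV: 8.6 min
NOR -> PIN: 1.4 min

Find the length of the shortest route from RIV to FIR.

14.2 min

Candidate routes:
RIV → NOR → PIN → ALP → FIR: 2.2+1.4+3.9+6.7 = 14.2
RIV → HUB → ALP → FIR: 9.8+4.6+6.7 = 21.1
RIV → PIN → ALP → FIR: 8.3+3.9+6.7 = 18.9
The minimum is 14.2 min via RIV → NOR → PIN → ALP → FIR.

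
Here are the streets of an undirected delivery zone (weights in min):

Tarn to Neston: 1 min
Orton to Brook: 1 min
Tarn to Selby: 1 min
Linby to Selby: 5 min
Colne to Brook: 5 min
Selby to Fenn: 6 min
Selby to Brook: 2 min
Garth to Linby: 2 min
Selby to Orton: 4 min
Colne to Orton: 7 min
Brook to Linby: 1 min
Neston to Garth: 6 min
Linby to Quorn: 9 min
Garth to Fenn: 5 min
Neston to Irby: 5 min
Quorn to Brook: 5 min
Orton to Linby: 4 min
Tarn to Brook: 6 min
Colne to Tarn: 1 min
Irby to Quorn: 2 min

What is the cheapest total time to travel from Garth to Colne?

Candidate routes:
Garth–Linby–Brook–Colne: 2+1+5 = 8
Garth–Linby–Brook–Selby–Tarn–Colne: 2+1+2+1+1 = 7
Garth–Neston–Tarn–Colne: 6+1+1 = 8
The minimum is 7 min via Garth–Linby–Brook–Selby–Tarn–Colne.

7 min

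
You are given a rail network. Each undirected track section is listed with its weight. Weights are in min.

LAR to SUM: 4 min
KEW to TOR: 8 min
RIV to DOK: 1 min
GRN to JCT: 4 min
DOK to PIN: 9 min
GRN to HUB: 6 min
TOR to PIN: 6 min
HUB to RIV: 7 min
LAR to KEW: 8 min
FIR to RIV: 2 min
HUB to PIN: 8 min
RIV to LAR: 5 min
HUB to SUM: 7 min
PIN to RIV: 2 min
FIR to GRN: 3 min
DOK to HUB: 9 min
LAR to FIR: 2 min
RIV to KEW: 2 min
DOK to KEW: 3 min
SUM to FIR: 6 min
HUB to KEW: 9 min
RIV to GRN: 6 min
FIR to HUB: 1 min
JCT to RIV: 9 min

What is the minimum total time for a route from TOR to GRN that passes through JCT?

21 min

Best TOR to JCT: TOR → PIN → RIV → JCT costing 17
Shortest JCT→GRN: JCT → GRN = 4
Total via JCT: 17 + 4 = 21 min.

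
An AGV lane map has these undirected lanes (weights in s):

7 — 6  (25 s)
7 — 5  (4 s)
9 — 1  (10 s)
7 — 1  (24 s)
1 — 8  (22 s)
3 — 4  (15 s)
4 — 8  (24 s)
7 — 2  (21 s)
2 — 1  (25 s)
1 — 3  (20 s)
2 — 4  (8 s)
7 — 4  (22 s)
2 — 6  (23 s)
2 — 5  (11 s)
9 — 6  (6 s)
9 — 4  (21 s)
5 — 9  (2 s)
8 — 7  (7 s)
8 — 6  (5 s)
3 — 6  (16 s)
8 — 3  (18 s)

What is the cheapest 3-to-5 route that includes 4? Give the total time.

34 s

Best 3 to 4: 3–4 costing 15
Shortest 4→5: 4–2–5 = 19
Total via 4: 15 + 19 = 34 s.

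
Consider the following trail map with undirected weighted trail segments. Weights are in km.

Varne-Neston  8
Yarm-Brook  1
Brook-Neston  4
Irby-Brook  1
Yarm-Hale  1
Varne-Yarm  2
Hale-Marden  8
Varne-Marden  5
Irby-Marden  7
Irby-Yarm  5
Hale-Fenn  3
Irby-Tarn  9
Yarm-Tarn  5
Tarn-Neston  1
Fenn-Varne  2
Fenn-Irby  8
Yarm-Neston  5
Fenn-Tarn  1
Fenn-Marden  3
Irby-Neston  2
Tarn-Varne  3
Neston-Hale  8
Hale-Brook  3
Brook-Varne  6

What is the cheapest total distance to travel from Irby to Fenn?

4 km

Shortest distances from Irby:
Irby: 0
Brook: 1  (via Irby)
Yarm: 2  (via Brook)
Neston: 2  (via Irby)
Hale: 3  (via Yarm)
Tarn: 3  (via Neston)
Fenn: 4  (via Tarn)
Shortest route: Irby → Neston → Tarn → Fenn = 4 km.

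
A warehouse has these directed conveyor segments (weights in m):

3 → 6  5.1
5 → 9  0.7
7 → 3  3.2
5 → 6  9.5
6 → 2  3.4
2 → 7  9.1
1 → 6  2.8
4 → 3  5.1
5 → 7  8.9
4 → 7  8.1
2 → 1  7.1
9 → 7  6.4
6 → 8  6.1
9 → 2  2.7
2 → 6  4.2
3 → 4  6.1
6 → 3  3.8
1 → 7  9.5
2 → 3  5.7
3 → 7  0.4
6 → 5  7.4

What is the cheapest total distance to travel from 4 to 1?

Shortest distances from 4:
4: 0
3: 5.1  (via 4)
7: 5.5  (via 3)
6: 10.2  (via 3)
2: 13.6  (via 6)
8: 16.3  (via 6)
5: 17.6  (via 6)
9: 18.3  (via 5)
1: 20.7  (via 2)
Shortest route: 4 → 3 → 6 → 2 → 1 = 20.7 m.

20.7 m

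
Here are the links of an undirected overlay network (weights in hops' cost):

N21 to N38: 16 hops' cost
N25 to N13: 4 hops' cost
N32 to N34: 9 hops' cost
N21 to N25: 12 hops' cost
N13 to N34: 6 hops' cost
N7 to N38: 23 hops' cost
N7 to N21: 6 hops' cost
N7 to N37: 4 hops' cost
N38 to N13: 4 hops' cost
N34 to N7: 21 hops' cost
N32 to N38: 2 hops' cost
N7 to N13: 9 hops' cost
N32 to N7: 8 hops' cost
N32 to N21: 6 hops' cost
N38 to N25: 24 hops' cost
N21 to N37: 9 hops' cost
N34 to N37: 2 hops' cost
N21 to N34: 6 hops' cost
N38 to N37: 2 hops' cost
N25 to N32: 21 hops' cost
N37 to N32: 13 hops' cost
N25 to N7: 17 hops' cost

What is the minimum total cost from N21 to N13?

12 hops' cost

Candidate routes:
N21 → N34 → N13: 6+6 = 12
N21 → N34 → N37 → N38 → N13: 6+2+2+4 = 14
Cheapest is N21 → N34 → N13 at 12 hops' cost.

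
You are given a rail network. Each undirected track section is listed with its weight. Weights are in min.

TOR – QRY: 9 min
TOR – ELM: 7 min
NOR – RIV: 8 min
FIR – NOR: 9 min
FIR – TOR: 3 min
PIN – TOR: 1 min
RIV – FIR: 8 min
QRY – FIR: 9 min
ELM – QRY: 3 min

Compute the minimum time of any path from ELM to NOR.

Candidate routes:
ELM → QRY → TOR → FIR → NOR: 3+9+3+9 = 24
ELM → TOR → FIR → NOR: 7+3+9 = 19
ELM → QRY → FIR → NOR: 3+9+9 = 21
Cheapest is ELM → TOR → FIR → NOR at 19 min.

19 min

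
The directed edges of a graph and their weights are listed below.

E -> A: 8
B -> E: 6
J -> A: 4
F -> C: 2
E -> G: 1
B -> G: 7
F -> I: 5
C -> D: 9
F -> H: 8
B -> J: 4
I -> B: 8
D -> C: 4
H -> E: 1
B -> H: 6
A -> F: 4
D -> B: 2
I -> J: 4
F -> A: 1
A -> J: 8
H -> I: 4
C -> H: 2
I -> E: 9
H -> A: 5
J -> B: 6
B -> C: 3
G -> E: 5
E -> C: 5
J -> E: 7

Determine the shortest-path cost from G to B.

21

Candidate routes:
G → E → C → H → I → J → B: 5+5+2+4+4+6 = 26
G → E → C → D → B: 5+5+9+2 = 21
G → E → C → H → I → B: 5+5+2+4+8 = 24
G → E → A → J → B: 5+8+8+6 = 27
The minimum is 21 via G → E → C → D → B.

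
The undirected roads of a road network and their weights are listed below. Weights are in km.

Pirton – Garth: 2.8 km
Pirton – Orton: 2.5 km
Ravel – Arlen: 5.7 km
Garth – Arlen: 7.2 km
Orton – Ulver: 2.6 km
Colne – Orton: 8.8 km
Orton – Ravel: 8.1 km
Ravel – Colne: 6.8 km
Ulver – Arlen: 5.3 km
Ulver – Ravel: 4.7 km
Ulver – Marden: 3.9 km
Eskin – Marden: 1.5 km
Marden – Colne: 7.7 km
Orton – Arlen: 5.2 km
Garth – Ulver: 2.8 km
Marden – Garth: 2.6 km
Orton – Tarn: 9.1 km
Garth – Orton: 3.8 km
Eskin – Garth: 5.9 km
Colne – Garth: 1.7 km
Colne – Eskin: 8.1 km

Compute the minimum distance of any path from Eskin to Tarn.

17 km

Enumerating some paths:
Eskin - Marden - Garth - Pirton - Orton - Tarn: 1.5+2.6+2.8+2.5+9.1 = 18.5
Eskin - Marden - Ulver - Orton - Tarn: 1.5+3.9+2.6+9.1 = 17.1
Eskin - Marden - Garth - Orton - Tarn: 1.5+2.6+3.8+9.1 = 17
Cheapest is Eskin - Marden - Garth - Orton - Tarn at 17 km.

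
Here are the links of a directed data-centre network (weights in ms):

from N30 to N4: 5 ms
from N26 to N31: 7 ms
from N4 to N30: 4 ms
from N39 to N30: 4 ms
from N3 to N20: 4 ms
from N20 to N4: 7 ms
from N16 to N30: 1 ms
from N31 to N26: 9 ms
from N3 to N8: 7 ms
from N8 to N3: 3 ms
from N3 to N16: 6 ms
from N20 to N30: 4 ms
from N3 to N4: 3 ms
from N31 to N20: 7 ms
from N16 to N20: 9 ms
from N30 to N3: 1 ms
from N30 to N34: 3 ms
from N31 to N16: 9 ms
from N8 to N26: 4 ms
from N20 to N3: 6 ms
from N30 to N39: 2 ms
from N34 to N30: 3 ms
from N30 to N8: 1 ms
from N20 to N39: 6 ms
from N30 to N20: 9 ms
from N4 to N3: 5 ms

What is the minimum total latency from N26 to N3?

18 ms

Compare a few routes:
N26–N31–N16–N30–N3: 7+9+1+1 = 18
N26–N31–N20–N30–N3: 7+7+4+1 = 19
N26–N31–N16–N30–N8–N3: 7+9+1+1+3 = 21
N26–N31–N20–N3: 7+7+6 = 20
Cheapest is N26–N31–N16–N30–N3 at 18 ms.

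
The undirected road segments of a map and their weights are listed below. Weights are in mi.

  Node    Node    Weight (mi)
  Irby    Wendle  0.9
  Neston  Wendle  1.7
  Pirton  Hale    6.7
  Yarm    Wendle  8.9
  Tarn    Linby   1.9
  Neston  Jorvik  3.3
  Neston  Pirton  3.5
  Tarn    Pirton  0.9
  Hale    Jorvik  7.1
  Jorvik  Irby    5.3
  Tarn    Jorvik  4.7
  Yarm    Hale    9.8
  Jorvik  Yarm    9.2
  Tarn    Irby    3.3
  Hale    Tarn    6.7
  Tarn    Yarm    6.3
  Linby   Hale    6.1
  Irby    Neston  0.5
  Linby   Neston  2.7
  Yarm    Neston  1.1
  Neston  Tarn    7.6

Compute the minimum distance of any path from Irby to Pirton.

4 mi

Enumerating some paths:
Irby → Tarn → Pirton: 3.3+0.9 = 4.2
Irby → Neston → Pirton: 0.5+3.5 = 4
Irby → Neston → Linby → Tarn → Pirton: 0.5+2.7+1.9+0.9 = 6
The minimum is 4 mi via Irby → Neston → Pirton.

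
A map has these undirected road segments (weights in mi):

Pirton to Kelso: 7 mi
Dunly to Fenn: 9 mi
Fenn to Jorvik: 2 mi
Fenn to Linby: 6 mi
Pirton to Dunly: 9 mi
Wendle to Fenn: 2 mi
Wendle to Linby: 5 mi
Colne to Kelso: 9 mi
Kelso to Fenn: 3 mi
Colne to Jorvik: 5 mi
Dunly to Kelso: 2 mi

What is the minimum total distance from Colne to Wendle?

9 mi

Settle nodes by increasing distance from Colne:
Colne: 0
Jorvik: 5  (via Colne)
Fenn: 7  (via Jorvik)
Kelso: 9  (via Colne)
Wendle: 9  (via Fenn)
Shortest route: Colne → Jorvik → Fenn → Wendle = 9 mi.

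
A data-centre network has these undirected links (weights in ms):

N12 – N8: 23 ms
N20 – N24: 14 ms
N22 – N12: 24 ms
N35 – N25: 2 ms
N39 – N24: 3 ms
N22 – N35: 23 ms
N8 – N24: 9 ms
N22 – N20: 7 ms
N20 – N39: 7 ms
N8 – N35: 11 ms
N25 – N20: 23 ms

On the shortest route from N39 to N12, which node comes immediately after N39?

Enumerating some paths:
N39–N24–N20–N22–N12: 3+14+7+24 = 48
N39–N24–N8–N12: 3+9+23 = 35
N39–N20–N22–N12: 7+7+24 = 38
Cheapest is N39–N24–N8–N12 at 35 ms.
So from N39 the first move is to N24.

N24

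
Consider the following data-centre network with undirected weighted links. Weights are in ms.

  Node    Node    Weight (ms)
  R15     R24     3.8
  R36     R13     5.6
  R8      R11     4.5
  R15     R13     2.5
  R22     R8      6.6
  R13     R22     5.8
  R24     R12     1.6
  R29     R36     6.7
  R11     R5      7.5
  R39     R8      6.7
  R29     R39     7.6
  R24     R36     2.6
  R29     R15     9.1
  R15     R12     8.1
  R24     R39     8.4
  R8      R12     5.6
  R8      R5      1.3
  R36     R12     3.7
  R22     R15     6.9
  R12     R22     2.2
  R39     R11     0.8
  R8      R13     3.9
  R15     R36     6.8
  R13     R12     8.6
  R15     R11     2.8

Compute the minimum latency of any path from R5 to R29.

14.2 ms

Running Dijkstra from R5:
R5: 0
R8: 1.3  (via R5)
R13: 5.2  (via R8)
R11: 5.8  (via R8)
R39: 6.6  (via R11)
R12: 6.9  (via R8)
R15: 7.7  (via R13)
R22: 7.9  (via R8)
R24: 8.5  (via R12)
R36: 10.6  (via R12)
R29: 14.2  (via R39)
Shortest route: R5 → R8 → R11 → R39 → R29 = 14.2 ms.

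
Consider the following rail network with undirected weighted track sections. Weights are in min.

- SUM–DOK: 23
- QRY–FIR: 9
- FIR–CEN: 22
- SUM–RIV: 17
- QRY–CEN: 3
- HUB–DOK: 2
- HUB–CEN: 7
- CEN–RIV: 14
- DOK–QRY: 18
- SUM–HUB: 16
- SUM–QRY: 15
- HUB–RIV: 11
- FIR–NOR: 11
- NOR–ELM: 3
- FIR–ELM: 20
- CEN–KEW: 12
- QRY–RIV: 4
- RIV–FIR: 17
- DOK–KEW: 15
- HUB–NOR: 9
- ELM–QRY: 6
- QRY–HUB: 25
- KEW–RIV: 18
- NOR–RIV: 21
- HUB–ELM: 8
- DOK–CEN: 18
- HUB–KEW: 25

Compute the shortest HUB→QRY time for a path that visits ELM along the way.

Best HUB to ELM: HUB → ELM costing 8
Shortest ELM→QRY: ELM → QRY = 6
Total via ELM: 8 + 6 = 14 min.

14 min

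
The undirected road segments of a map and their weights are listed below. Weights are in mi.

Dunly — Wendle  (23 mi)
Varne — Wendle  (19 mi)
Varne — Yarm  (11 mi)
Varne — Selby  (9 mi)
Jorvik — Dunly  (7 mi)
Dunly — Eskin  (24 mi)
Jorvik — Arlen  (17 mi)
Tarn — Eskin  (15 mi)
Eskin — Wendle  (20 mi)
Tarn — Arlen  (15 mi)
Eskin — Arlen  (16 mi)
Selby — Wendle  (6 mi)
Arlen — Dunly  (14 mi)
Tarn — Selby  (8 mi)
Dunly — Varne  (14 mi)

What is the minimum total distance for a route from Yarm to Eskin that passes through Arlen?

55 mi

Shortest Yarm→Arlen: Yarm–Varne–Dunly–Arlen = 39
Shortest Arlen→Eskin: Arlen–Eskin = 16
Total via Arlen: 39 + 16 = 55 mi.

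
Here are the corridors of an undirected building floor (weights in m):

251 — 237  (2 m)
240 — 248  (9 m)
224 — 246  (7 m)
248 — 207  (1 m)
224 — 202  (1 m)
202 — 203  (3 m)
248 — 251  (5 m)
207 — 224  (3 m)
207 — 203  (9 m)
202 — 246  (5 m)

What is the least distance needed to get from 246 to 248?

10 m

Enumerating some paths:
246 - 202 - 203 - 207 - 248: 5+3+9+1 = 18
246 - 224 - 207 - 248: 7+3+1 = 11
246 - 224 - 202 - 203 - 207 - 248: 7+1+3+9+1 = 21
246 - 202 - 224 - 207 - 248: 5+1+3+1 = 10
Cheapest is 246 - 202 - 224 - 207 - 248 at 10 m.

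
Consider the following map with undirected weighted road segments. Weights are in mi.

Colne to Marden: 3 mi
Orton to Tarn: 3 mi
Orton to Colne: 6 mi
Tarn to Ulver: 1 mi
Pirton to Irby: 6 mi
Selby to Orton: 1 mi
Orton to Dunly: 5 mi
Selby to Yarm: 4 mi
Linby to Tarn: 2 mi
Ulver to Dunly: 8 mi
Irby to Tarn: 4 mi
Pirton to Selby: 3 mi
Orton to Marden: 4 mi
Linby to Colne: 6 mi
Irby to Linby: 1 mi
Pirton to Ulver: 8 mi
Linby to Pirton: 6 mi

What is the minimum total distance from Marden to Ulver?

8 mi

Enumerating some paths:
Marden → Colne → Orton → Tarn → Ulver: 3+6+3+1 = 13
Marden → Orton → Tarn → Ulver: 4+3+1 = 8
Marden → Colne → Linby → Tarn → Ulver: 3+6+2+1 = 12
The minimum is 8 mi via Marden → Orton → Tarn → Ulver.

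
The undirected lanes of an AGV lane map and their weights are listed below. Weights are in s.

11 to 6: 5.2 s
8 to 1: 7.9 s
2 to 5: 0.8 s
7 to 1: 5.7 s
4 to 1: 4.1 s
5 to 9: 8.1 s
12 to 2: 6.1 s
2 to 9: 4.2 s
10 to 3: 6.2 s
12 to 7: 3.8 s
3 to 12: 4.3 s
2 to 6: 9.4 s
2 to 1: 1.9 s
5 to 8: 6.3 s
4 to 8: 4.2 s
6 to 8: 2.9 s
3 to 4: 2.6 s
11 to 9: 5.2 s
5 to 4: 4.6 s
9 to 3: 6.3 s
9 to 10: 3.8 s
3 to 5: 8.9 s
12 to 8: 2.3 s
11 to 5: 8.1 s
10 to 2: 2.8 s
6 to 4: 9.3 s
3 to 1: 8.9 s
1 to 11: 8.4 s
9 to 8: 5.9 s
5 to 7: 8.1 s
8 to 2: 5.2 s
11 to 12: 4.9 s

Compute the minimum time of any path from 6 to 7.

Candidate routes:
6 - 8 - 2 - 1 - 7: 2.9+5.2+1.9+5.7 = 15.7
6 - 8 - 12 - 7: 2.9+2.3+3.8 = 9
6 - 11 - 12 - 7: 5.2+4.9+3.8 = 13.9
The minimum is 9 s via 6 - 8 - 12 - 7.

9 s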